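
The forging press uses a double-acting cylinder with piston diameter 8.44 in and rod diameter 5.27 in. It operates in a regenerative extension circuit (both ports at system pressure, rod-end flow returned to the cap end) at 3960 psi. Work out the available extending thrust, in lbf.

F ≈ 86400 lbf

With equal pressure on both faces, forces on the annular region cancel; the net push is pressure × rod cross-section.
Rod cross-section A_rod = π/4 × (5.27 in)² = 21.81 in^2
F = P × A_rod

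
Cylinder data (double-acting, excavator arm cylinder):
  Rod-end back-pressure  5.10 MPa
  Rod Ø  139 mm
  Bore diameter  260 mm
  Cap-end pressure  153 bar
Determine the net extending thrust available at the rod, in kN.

Cap-side area A_cap = π/4 × (260 mm)² = 53090 mm^2
Rod-side annular area A_ann = π/4 × (260² − 139²) = 37920 mm^2
Net thrust = P_cap·A_cap − P_rod·A_ann = 812.3 kN − 193.4 kN

F ≈ 619 kN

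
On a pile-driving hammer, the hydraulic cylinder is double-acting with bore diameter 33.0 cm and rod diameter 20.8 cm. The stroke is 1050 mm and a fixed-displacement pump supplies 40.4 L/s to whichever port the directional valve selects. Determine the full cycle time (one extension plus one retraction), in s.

Cap-side area A_cap = π/4 × (33.0 cm)² = 855.3 cm^2
Rod-side annular area A_ann = π/4 × (33.0² − 20.8²) = 515.5 cm^2
t_ext = A_cap·L/Q = 2.223 s
t_ret = A_ann·L/Q = 1.340 s
t_cycle = t_ext + t_ret

t ≈ 3.56 s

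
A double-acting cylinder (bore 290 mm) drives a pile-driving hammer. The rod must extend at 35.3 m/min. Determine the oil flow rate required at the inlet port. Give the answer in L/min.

Q ≈ 2330 L/min

Cap-side area A_cap = π/4 × (290 mm)² = 66050 mm^2
Q = A × v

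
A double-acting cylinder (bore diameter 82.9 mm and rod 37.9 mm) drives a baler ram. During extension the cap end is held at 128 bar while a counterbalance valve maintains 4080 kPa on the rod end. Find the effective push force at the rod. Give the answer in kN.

F ≈ 51.7 kN

Cap-side area A_cap = π/4 × (82.9 mm)² = 5398 mm^2
Rod-side annular area A_ann = π/4 × (82.9² − 37.9²) = 4269 mm^2
Net thrust = P_cap·A_cap − P_rod·A_ann = 69.09 kN − 17.42 kN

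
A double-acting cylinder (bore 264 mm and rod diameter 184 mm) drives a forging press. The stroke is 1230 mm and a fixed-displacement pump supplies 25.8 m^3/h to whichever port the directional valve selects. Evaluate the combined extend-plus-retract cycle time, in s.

Cap-side area A_cap = π/4 × (264 mm)² = 54740 mm^2
Rod-side annular area A_ann = π/4 × (264² − 184²) = 28150 mm^2
t_ext = A_cap·L/Q = 9.395 s
t_ret = A_ann·L/Q = 4.831 s
t_cycle = t_ext + t_ret

t ≈ 14.2 s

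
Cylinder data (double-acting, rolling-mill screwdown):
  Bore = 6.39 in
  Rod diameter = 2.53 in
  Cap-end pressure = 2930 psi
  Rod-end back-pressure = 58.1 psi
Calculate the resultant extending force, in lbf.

F ≈ 92400 lbf

Cap-side area A_cap = π/4 × (6.39 in)² = 32.07 in^2
Rod-side annular area A_ann = π/4 × (6.39² − 2.53²) = 27.04 in^2
Net thrust = P_cap·A_cap − P_rod·A_ann = 93960 lbf − 1571 lbf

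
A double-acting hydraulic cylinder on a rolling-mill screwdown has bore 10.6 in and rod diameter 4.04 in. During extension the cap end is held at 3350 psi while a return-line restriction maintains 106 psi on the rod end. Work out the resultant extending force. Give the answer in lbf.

F ≈ 2.88e5 lbf

Cap-side area A_cap = π/4 × (10.6 in)² = 88.25 in^2
Rod-side annular area A_ann = π/4 × (10.6² − 4.04²) = 75.43 in^2
Net thrust = P_cap·A_cap − P_rod·A_ann = 2.956e5 lbf − 7995 lbf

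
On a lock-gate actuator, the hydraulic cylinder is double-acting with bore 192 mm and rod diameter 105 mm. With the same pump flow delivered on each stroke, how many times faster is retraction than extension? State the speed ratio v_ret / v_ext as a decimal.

v_ret/v_ext ≈ 1.43

Cap-side area A_cap = π/4 × (192 mm)² = 28950 mm^2
Rod-side annular area A_ann = π/4 × (192² − 105²) = 20290 mm^2
For equal Q, v ∝ 1/A, so v_ret/v_ext = A_cap/A_ann.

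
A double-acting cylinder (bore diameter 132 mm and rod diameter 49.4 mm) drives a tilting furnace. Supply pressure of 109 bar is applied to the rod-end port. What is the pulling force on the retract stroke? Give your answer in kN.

Rod-side annular area A_ann = π/4 × (132² − 49.4²) = 11770 mm^2
On retraction the pressure acts on the annular area (bore minus rod).
F = P × A_ann

F ≈ 128 kN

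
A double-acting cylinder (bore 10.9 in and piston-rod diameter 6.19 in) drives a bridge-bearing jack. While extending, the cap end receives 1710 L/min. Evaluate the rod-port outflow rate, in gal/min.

Cap-side area A_cap = π/4 × (10.9 in)² = 93.31 in^2
Rod-side annular area A_ann = π/4 × (10.9² − 6.19²) = 63.22 in^2
Piston speed v = Q_in/A_cap; rod-end outflow Q_out = v × A_ann = Q_in × A_ann/A_cap.

Q_out ≈ 306 gal/min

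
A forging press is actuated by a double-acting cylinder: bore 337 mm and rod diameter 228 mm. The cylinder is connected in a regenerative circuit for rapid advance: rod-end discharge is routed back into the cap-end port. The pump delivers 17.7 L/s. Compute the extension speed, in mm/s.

In regeneration the rod-end outflow joins the pump flow into the cap end, so the net volume the pump must supply per unit advance equals the rod cross-section area.
Rod cross-section A_rod = π/4 × (228 mm)² = 40830 mm^2
v = Q_pump / A_rod

v ≈ 434 mm/s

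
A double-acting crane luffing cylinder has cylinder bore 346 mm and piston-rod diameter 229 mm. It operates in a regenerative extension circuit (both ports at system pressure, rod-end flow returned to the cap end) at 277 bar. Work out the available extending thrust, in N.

F ≈ 1.14e6 N

With equal pressure on both faces, forces on the annular region cancel; the net push is pressure × rod cross-section.
Rod cross-section A_rod = π/4 × (229 mm)² = 41190 mm^2
F = P × A_rod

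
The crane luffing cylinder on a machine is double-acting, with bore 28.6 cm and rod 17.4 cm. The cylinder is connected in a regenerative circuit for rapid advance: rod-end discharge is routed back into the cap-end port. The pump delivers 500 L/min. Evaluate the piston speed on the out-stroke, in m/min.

v ≈ 21.0 m/min

In regeneration the rod-end outflow joins the pump flow into the cap end, so the net volume the pump must supply per unit advance equals the rod cross-section area.
Rod cross-section A_rod = π/4 × (17.4 cm)² = 237.8 cm^2
v = Q_pump / A_rod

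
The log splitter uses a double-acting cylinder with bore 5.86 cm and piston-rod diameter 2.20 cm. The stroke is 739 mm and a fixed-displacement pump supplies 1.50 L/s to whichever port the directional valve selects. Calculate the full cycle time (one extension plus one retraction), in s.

t ≈ 2.47 s

Cap-side area A_cap = π/4 × (5.86 cm)² = 26.97 cm^2
Rod-side annular area A_ann = π/4 × (5.86² − 2.20²) = 23.17 cm^2
t_ext = A_cap·L/Q = 1.329 s
t_ret = A_ann·L/Q = 1.141 s
t_cycle = t_ext + t_ret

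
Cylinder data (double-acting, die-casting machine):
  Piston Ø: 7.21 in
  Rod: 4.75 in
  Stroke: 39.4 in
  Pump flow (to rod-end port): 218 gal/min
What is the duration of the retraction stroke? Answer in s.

t ≈ 1.08 s

Rod-side annular area A_ann = π/4 × (7.21² − 4.75²) = 23.11 in^2
Swept volume V = A × L; t = V / Q = A·L / Q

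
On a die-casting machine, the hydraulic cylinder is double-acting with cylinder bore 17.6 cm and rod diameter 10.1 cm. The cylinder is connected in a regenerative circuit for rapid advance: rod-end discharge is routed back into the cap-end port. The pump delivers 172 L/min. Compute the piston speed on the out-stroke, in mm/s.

v ≈ 358 mm/s

In regeneration the rod-end outflow joins the pump flow into the cap end, so the net volume the pump must supply per unit advance equals the rod cross-section area.
Rod cross-section A_rod = π/4 × (10.1 cm)² = 80.12 cm^2
v = Q_pump / A_rod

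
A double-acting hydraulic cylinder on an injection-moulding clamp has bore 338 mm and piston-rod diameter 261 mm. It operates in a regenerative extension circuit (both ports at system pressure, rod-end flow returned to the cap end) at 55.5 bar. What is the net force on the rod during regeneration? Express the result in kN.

F ≈ 297 kN

With equal pressure on both faces, forces on the annular region cancel; the net push is pressure × rod cross-section.
Rod cross-section A_rod = π/4 × (261 mm)² = 53500 mm^2
F = P × A_rod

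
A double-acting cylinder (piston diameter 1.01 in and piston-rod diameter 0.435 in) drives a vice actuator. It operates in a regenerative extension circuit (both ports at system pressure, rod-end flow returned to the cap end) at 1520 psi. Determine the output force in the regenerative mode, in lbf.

With equal pressure on both faces, forces on the annular region cancel; the net push is pressure × rod cross-section.
Rod cross-section A_rod = π/4 × (0.435 in)² = 0.1486 in^2
F = P × A_rod

F ≈ 226 lbf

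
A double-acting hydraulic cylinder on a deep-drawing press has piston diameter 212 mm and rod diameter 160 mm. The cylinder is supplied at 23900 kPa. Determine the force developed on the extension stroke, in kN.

F ≈ 844 kN

Cap-side area A_cap = π/4 × (212 mm)² = 35300 mm^2
F = P × A_cap = 23900 kPa × A_cap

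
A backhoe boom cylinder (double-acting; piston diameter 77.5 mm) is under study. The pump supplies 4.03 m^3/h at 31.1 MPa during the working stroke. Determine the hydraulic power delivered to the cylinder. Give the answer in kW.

W ≈ 34.8 kW

Hydraulic power = P × Q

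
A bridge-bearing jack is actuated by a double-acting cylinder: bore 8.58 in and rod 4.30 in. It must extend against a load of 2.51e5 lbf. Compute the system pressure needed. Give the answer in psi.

Cap-side area A_cap = π/4 × (8.58 in)² = 57.82 in^2
P = F / A = 2.51e5 lbf / A

P ≈ 4340 psi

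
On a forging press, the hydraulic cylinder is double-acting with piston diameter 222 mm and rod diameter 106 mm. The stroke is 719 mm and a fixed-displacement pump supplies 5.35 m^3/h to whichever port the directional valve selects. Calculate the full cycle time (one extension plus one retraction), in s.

Cap-side area A_cap = π/4 × (222 mm)² = 38710 mm^2
Rod-side annular area A_ann = π/4 × (222² − 106²) = 29880 mm^2
t_ext = A_cap·L/Q = 18.73 s
t_ret = A_ann·L/Q = 14.46 s
t_cycle = t_ext + t_ret

t ≈ 33.2 s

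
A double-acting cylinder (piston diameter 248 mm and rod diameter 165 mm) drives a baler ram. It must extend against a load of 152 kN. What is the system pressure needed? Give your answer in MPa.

P ≈ 3.15 MPa

Cap-side area A_cap = π/4 × (248 mm)² = 48310 mm^2
P = F / A = 152 kN / A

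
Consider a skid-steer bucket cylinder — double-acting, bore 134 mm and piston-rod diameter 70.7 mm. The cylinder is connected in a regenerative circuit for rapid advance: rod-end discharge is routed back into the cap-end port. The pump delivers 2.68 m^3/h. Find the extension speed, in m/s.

v ≈ 0.190 m/s

In regeneration the rod-end outflow joins the pump flow into the cap end, so the net volume the pump must supply per unit advance equals the rod cross-section area.
Rod cross-section A_rod = π/4 × (70.7 mm)² = 3926 mm^2
v = Q_pump / A_rod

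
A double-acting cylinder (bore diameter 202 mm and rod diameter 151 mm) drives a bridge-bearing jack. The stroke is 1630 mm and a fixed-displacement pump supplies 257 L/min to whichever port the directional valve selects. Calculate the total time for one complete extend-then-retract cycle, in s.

t ≈ 17.6 s

Cap-side area A_cap = π/4 × (202 mm)² = 32050 mm^2
Rod-side annular area A_ann = π/4 × (202² − 151²) = 14140 mm^2
t_ext = A_cap·L/Q = 12.20 s
t_ret = A_ann·L/Q = 5.381 s
t_cycle = t_ext + t_ret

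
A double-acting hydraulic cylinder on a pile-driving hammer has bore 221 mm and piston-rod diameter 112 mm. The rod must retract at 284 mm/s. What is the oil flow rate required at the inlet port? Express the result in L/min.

Q ≈ 486 L/min

Rod-side annular area A_ann = π/4 × (221² − 112²) = 28510 mm^2
Q = A × v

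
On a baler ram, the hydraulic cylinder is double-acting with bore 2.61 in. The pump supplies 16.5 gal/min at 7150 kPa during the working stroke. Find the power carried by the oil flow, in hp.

Hydraulic power = P × Q

W ≈ 9.98 hp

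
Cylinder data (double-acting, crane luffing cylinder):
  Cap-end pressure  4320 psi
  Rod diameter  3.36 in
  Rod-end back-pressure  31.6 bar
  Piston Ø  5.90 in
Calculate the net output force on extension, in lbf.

Cap-side area A_cap = π/4 × (5.90 in)² = 27.34 in^2
Rod-side annular area A_ann = π/4 × (5.90² − 3.36²) = 18.47 in^2
Net thrust = P_cap·A_cap − P_rod·A_ann = 1.181e5 lbf − 8466 lbf

F ≈ 1.10e5 lbf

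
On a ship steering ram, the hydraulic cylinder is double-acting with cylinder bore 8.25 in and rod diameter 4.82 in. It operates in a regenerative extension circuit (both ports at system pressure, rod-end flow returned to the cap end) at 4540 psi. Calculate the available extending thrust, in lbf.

F ≈ 82800 lbf

With equal pressure on both faces, forces on the annular region cancel; the net push is pressure × rod cross-section.
Rod cross-section A_rod = π/4 × (4.82 in)² = 18.25 in^2
F = P × A_rod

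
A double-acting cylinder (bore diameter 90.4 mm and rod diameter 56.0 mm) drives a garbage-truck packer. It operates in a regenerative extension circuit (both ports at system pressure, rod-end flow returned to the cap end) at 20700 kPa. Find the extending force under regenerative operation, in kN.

F ≈ 51.0 kN

With equal pressure on both faces, forces on the annular region cancel; the net push is pressure × rod cross-section.
Rod cross-section A_rod = π/4 × (56.0 mm)² = 2463 mm^2
F = P × A_rod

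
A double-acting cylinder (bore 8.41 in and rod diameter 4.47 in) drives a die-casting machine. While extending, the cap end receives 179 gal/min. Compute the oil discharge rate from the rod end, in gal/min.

Cap-side area A_cap = π/4 × (8.41 in)² = 55.55 in^2
Rod-side annular area A_ann = π/4 × (8.41² − 4.47²) = 39.86 in^2
Piston speed v = Q_in/A_cap; rod-end outflow Q_out = v × A_ann = Q_in × A_ann/A_cap.

Q_out ≈ 128 gal/min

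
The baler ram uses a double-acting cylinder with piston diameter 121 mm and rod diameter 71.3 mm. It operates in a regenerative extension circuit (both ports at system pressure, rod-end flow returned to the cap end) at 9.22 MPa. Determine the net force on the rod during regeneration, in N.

With equal pressure on both faces, forces on the annular region cancel; the net push is pressure × rod cross-section.
Rod cross-section A_rod = π/4 × (71.3 mm)² = 3993 mm^2
F = P × A_rod

F ≈ 36800 N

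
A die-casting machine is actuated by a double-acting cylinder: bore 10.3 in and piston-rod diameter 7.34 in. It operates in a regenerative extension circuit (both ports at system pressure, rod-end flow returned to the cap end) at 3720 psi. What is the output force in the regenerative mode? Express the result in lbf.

F ≈ 1.57e5 lbf

With equal pressure on both faces, forces on the annular region cancel; the net push is pressure × rod cross-section.
Rod cross-section A_rod = π/4 × (7.34 in)² = 42.31 in^2
F = P × A_rod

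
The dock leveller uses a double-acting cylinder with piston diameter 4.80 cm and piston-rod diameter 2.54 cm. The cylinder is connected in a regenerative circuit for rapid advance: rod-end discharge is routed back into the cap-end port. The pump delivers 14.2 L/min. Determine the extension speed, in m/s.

In regeneration the rod-end outflow joins the pump flow into the cap end, so the net volume the pump must supply per unit advance equals the rod cross-section area.
Rod cross-section A_rod = π/4 × (2.54 cm)² = 5.067 cm^2
v = Q_pump / A_rod

v ≈ 0.467 m/s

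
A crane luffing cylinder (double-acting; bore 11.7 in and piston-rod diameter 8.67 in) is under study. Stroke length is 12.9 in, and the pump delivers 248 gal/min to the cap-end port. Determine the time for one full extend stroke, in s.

t ≈ 1.45 s

Cap-side area A_cap = π/4 × (11.7 in)² = 107.5 in^2
Swept volume V = A × L; t = V / Q = A·L / Q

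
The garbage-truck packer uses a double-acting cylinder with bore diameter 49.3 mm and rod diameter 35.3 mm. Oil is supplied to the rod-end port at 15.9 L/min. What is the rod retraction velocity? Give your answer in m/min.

v ≈ 17.1 m/min

Rod-side annular area A_ann = π/4 × (49.3² − 35.3²) = 930.2 mm^2
Flow into the rod-end port fills the annular volume.
v = Q / A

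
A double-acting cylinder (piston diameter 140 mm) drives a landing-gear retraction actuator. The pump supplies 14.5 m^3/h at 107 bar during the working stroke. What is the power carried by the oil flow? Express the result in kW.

W ≈ 43.1 kW

Hydraulic power = P × Q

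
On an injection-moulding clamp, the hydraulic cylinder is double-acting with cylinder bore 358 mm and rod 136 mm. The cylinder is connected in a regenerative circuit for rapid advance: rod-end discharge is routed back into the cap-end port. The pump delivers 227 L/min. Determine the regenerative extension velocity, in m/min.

v ≈ 15.6 m/min

In regeneration the rod-end outflow joins the pump flow into the cap end, so the net volume the pump must supply per unit advance equals the rod cross-section area.
Rod cross-section A_rod = π/4 × (136 mm)² = 14530 mm^2
v = Q_pump / A_rod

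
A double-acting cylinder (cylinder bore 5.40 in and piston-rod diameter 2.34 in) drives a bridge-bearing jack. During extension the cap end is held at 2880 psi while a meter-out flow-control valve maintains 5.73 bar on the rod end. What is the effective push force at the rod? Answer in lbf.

F ≈ 64400 lbf

Cap-side area A_cap = π/4 × (5.40 in)² = 22.90 in^2
Rod-side annular area A_ann = π/4 × (5.40² − 2.34²) = 18.60 in^2
Net thrust = P_cap·A_cap − P_rod·A_ann = 65960 lbf − 1546 lbf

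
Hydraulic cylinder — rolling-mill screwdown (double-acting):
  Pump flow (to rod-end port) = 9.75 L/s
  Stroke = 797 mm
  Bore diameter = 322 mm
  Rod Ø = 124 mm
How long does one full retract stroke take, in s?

Rod-side annular area A_ann = π/4 × (322² − 124²) = 69360 mm^2
Swept volume V = A × L; t = V / Q = A·L / Q

t ≈ 5.67 s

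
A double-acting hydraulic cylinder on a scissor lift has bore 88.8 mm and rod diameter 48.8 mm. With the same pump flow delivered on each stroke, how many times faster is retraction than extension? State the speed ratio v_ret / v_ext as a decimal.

v_ret/v_ext ≈ 1.43

Cap-side area A_cap = π/4 × (88.8 mm)² = 6193 mm^2
Rod-side annular area A_ann = π/4 × (88.8² − 48.8²) = 4323 mm^2
For equal Q, v ∝ 1/A, so v_ret/v_ext = A_cap/A_ann.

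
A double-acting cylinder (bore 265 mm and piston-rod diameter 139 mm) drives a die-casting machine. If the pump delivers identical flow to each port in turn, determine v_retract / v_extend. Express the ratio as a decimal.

v_ret/v_ext ≈ 1.38

Cap-side area A_cap = π/4 × (265 mm)² = 55150 mm^2
Rod-side annular area A_ann = π/4 × (265² − 139²) = 39980 mm^2
For equal Q, v ∝ 1/A, so v_ret/v_ext = A_cap/A_ann.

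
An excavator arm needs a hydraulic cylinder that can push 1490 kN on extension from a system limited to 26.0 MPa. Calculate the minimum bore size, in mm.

D ≈ 270 mm

Extension force acts on the full piston face: F = P × (π/4)D².
D = √(4F / (πP)) = √(4 × 1490 kN / (π × 26.0 MPa))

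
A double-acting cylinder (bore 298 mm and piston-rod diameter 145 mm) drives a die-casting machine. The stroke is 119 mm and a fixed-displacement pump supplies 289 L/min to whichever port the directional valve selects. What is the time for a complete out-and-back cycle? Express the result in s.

Cap-side area A_cap = π/4 × (298 mm)² = 69750 mm^2
Rod-side annular area A_ann = π/4 × (298² − 145²) = 53230 mm^2
t_ext = A_cap·L/Q = 1.723 s
t_ret = A_ann·L/Q = 1.315 s
t_cycle = t_ext + t_ret

t ≈ 3.04 s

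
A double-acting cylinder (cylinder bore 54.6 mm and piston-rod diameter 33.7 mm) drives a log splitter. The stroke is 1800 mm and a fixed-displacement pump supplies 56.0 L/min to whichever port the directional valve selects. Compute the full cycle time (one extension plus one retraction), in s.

t ≈ 7.31 s

Cap-side area A_cap = π/4 × (54.6 mm)² = 2341 mm^2
Rod-side annular area A_ann = π/4 × (54.6² − 33.7²) = 1449 mm^2
t_ext = A_cap·L/Q = 4.516 s
t_ret = A_ann·L/Q = 2.795 s
t_cycle = t_ext + t_ret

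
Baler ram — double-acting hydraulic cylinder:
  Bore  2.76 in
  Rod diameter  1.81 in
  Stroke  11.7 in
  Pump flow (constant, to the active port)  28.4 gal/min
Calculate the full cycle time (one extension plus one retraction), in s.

Cap-side area A_cap = π/4 × (2.76 in)² = 5.983 in^2
Rod-side annular area A_ann = π/4 × (2.76² − 1.81²) = 3.410 in^2
t_ext = A_cap·L/Q = 0.6402 s
t_ret = A_ann·L/Q = 0.3649 s
t_cycle = t_ext + t_ret

t ≈ 1.01 s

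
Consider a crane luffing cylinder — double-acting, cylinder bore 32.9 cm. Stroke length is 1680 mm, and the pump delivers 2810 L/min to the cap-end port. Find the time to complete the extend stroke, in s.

t ≈ 3.05 s

Cap-side area A_cap = π/4 × (32.9 cm)² = 850.1 cm^2
Swept volume V = A × L; t = V / Q = A·L / Q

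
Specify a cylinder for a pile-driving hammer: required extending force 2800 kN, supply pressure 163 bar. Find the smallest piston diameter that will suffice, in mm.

Extension force acts on the full piston face: F = P × (π/4)D².
D = √(4F / (πP)) = √(4 × 2800 kN / (π × 163 bar))

D ≈ 468 mm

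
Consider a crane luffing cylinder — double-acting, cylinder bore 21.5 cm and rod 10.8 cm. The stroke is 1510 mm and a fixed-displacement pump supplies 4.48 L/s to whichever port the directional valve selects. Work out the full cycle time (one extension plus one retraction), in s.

Cap-side area A_cap = π/4 × (21.5 cm)² = 363.1 cm^2
Rod-side annular area A_ann = π/4 × (21.5² − 10.8²) = 271.4 cm^2
t_ext = A_cap·L/Q = 12.24 s
t_ret = A_ann·L/Q = 9.149 s
t_cycle = t_ext + t_ret

t ≈ 21.4 s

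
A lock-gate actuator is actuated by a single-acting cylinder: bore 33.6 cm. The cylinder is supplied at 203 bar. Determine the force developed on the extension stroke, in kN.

Cap-side area A_cap = π/4 × (33.6 cm)² = 886.7 cm^2
F = P × A_cap = 203 bar × A_cap

F ≈ 1800 kN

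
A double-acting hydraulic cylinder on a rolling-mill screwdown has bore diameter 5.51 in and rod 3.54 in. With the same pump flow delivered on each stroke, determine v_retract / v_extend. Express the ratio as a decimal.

v_ret/v_ext ≈ 1.70

Cap-side area A_cap = π/4 × (5.51 in)² = 23.84 in^2
Rod-side annular area A_ann = π/4 × (5.51² − 3.54²) = 14.00 in^2
For equal Q, v ∝ 1/A, so v_ret/v_ext = A_cap/A_ann.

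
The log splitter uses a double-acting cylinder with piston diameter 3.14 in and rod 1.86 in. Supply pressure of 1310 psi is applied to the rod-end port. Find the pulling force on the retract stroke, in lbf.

Rod-side annular area A_ann = π/4 × (3.14² − 1.86²) = 5.027 in^2
On retraction the pressure acts on the annular area (bore minus rod).
F = P × A_ann

F ≈ 6580 lbf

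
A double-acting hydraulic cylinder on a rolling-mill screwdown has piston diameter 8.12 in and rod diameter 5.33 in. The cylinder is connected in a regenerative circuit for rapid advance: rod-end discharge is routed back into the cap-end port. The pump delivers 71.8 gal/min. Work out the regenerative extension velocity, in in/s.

v ≈ 12.4 in/s

In regeneration the rod-end outflow joins the pump flow into the cap end, so the net volume the pump must supply per unit advance equals the rod cross-section area.
Rod cross-section A_rod = π/4 × (5.33 in)² = 22.31 in^2
v = Q_pump / A_rod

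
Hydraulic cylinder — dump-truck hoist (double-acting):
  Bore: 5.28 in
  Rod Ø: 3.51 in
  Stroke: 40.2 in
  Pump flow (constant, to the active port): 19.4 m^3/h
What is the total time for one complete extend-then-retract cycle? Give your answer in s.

Cap-side area A_cap = π/4 × (5.28 in)² = 21.90 in^2
Rod-side annular area A_ann = π/4 × (5.28² − 3.51²) = 12.22 in^2
t_ext = A_cap·L/Q = 2.677 s
t_ret = A_ann·L/Q = 1.494 s
t_cycle = t_ext + t_ret

t ≈ 4.17 s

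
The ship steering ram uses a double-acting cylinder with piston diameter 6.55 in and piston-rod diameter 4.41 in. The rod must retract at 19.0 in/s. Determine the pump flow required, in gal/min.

Q ≈ 90.9 gal/min

Rod-side annular area A_ann = π/4 × (6.55² − 4.41²) = 18.42 in^2
Q = A × v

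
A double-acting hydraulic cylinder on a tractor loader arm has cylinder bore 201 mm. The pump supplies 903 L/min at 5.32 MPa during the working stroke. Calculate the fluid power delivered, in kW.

Hydraulic power = P × Q

W ≈ 80.1 kW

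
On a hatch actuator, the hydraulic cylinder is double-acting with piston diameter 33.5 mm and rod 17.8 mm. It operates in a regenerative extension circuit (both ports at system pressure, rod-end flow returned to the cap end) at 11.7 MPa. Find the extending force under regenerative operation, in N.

With equal pressure on both faces, forces on the annular region cancel; the net push is pressure × rod cross-section.
Rod cross-section A_rod = π/4 × (17.8 mm)² = 248.8 mm^2
F = P × A_rod

F ≈ 2910 N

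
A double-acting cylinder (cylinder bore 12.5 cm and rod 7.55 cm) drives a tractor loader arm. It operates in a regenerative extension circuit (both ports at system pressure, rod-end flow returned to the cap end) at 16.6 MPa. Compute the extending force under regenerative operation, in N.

F ≈ 74300 N

With equal pressure on both faces, forces on the annular region cancel; the net push is pressure × rod cross-section.
Rod cross-section A_rod = π/4 × (7.55 cm)² = 44.77 cm^2
F = P × A_rod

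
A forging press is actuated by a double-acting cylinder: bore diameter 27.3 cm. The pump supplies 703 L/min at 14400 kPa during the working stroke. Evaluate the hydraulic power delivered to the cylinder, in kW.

W ≈ 169 kW

Hydraulic power = P × Q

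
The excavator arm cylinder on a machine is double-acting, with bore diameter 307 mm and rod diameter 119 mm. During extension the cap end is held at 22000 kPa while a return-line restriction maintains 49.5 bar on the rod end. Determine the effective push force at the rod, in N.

Cap-side area A_cap = π/4 × (307 mm)² = 74020 mm^2
Rod-side annular area A_ann = π/4 × (307² − 119²) = 62900 mm^2
Net thrust = P_cap·A_cap − P_rod·A_ann = 1.629e6 N − 3.114e5 N

F ≈ 1.32e6 N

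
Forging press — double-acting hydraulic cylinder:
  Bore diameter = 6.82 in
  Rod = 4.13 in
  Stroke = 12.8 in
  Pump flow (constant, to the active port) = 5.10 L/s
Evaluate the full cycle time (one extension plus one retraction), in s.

t ≈ 2.45 s

Cap-side area A_cap = π/4 × (6.82 in)² = 36.53 in^2
Rod-side annular area A_ann = π/4 × (6.82² − 4.13²) = 23.13 in^2
t_ext = A_cap·L/Q = 1.502 s
t_ret = A_ann·L/Q = 0.9515 s
t_cycle = t_ext + t_ret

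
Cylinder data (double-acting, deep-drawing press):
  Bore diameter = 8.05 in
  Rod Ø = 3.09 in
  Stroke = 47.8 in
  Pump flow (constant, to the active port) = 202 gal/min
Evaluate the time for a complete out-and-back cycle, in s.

t ≈ 5.80 s

Cap-side area A_cap = π/4 × (8.05 in)² = 50.90 in^2
Rod-side annular area A_ann = π/4 × (8.05² − 3.09²) = 43.40 in^2
t_ext = A_cap·L/Q = 3.128 s
t_ret = A_ann·L/Q = 2.667 s
t_cycle = t_ext + t_ret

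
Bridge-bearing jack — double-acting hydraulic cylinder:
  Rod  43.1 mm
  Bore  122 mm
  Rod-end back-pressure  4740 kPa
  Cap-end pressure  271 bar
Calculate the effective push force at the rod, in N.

Cap-side area A_cap = π/4 × (122 mm)² = 11690 mm^2
Rod-side annular area A_ann = π/4 × (122² − 43.1²) = 10230 mm^2
Net thrust = P_cap·A_cap − P_rod·A_ann = 3.168e5 N − 48490 N

F ≈ 2.68e5 N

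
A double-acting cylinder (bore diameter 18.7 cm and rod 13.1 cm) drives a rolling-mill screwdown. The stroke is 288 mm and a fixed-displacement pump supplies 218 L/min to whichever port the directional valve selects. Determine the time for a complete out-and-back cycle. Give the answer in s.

t ≈ 3.29 s

Cap-side area A_cap = π/4 × (18.7 cm)² = 274.6 cm^2
Rod-side annular area A_ann = π/4 × (18.7² − 13.1²) = 139.9 cm^2
t_ext = A_cap·L/Q = 2.177 s
t_ret = A_ann·L/Q = 1.109 s
t_cycle = t_ext + t_ret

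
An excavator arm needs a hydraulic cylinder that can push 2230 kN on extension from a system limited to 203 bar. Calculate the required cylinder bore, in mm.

D ≈ 374 mm

Extension force acts on the full piston face: F = P × (π/4)D².
D = √(4F / (πP)) = √(4 × 2230 kN / (π × 203 bar))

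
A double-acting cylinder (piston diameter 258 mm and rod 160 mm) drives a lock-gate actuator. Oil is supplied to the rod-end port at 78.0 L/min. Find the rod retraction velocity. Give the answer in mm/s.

v ≈ 40.4 mm/s

Rod-side annular area A_ann = π/4 × (258² − 160²) = 32170 mm^2
Flow into the rod-end port fills the annular volume.
v = Q / A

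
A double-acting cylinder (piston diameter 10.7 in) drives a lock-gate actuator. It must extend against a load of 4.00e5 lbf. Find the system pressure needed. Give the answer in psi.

P ≈ 4450 psi

Cap-side area A_cap = π/4 × (10.7 in)² = 89.92 in^2
P = F / A = 4.00e5 lbf / A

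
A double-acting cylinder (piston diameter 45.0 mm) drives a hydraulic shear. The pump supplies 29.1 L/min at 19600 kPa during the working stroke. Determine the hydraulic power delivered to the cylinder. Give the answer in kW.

Hydraulic power = P × Q

W ≈ 9.51 kW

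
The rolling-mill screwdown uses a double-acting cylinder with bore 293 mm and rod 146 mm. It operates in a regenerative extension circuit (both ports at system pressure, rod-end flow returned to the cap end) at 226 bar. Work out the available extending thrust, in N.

With equal pressure on both faces, forces on the annular region cancel; the net push is pressure × rod cross-section.
Rod cross-section A_rod = π/4 × (146 mm)² = 16740 mm^2
F = P × A_rod

F ≈ 3.78e5 N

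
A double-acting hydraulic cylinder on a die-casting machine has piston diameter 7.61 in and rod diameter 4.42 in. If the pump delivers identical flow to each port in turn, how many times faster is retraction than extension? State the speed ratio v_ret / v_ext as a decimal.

Cap-side area A_cap = π/4 × (7.61 in)² = 45.48 in^2
Rod-side annular area A_ann = π/4 × (7.61² − 4.42²) = 30.14 in^2
For equal Q, v ∝ 1/A, so v_ret/v_ext = A_cap/A_ann.

v_ret/v_ext ≈ 1.51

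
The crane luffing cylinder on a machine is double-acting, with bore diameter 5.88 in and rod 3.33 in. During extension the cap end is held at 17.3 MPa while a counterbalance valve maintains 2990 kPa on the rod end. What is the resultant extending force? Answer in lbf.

Cap-side area A_cap = π/4 × (5.88 in)² = 27.15 in^2
Rod-side annular area A_ann = π/4 × (5.88² − 3.33²) = 18.45 in^2
Net thrust = P_cap·A_cap − P_rod·A_ann = 68140 lbf − 7999 lbf

F ≈ 60100 lbf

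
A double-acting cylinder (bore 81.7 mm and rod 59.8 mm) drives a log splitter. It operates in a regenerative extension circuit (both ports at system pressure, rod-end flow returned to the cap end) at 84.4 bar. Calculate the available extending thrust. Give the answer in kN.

With equal pressure on both faces, forces on the annular region cancel; the net push is pressure × rod cross-section.
Rod cross-section A_rod = π/4 × (59.8 mm)² = 2809 mm^2
F = P × A_rod

F ≈ 23.7 kN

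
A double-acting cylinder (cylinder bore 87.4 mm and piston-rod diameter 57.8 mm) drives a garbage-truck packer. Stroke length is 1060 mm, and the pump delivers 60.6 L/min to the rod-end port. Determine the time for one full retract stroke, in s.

Rod-side annular area A_ann = π/4 × (87.4² − 57.8²) = 3376 mm^2
Swept volume V = A × L; t = V / Q = A·L / Q

t ≈ 3.54 s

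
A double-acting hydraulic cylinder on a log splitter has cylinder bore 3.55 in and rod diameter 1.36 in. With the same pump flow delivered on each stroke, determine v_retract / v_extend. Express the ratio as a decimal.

Cap-side area A_cap = π/4 × (3.55 in)² = 9.898 in^2
Rod-side annular area A_ann = π/4 × (3.55² − 1.36²) = 8.445 in^2
For equal Q, v ∝ 1/A, so v_ret/v_ext = A_cap/A_ann.

v_ret/v_ext ≈ 1.17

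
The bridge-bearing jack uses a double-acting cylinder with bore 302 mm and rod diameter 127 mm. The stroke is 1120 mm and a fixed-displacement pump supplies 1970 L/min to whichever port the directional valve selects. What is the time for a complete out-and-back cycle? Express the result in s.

t ≈ 4.45 s

Cap-side area A_cap = π/4 × (302 mm)² = 71630 mm^2
Rod-side annular area A_ann = π/4 × (302² − 127²) = 58960 mm^2
t_ext = A_cap·L/Q = 2.443 s
t_ret = A_ann·L/Q = 2.011 s
t_cycle = t_ext + t_ret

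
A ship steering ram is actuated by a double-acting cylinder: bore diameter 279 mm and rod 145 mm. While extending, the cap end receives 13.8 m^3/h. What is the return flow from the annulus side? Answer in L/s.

Q_out ≈ 2.80 L/s

Cap-side area A_cap = π/4 × (279 mm)² = 61140 mm^2
Rod-side annular area A_ann = π/4 × (279² − 145²) = 44620 mm^2
Piston speed v = Q_in/A_cap; rod-end outflow Q_out = v × A_ann = Q_in × A_ann/A_cap.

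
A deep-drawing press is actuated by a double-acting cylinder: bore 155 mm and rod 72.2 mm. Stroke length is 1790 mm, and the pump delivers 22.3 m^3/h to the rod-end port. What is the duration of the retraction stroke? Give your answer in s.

Rod-side annular area A_ann = π/4 × (155² − 72.2²) = 14780 mm^2
Swept volume V = A × L; t = V / Q = A·L / Q

t ≈ 4.27 s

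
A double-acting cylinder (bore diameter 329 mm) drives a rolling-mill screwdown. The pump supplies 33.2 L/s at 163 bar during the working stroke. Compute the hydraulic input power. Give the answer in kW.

W ≈ 541 kW

Hydraulic power = P × Q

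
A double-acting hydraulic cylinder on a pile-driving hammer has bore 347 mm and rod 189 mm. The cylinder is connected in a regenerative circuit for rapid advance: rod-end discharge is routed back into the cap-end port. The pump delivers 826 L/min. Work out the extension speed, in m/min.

v ≈ 29.4 m/min

In regeneration the rod-end outflow joins the pump flow into the cap end, so the net volume the pump must supply per unit advance equals the rod cross-section area.
Rod cross-section A_rod = π/4 × (189 mm)² = 28060 mm^2
v = Q_pump / A_rod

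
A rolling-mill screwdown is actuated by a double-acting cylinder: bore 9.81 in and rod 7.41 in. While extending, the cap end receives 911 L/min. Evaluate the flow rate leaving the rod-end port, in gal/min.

Q_out ≈ 103 gal/min

Cap-side area A_cap = π/4 × (9.81 in)² = 75.58 in^2
Rod-side annular area A_ann = π/4 × (9.81² − 7.41²) = 32.46 in^2
Piston speed v = Q_in/A_cap; rod-end outflow Q_out = v × A_ann = Q_in × A_ann/A_cap.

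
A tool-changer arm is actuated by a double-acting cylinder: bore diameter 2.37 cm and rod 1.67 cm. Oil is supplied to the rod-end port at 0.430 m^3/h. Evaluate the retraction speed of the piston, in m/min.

v ≈ 32.3 m/min

Rod-side annular area A_ann = π/4 × (2.37² − 1.67²) = 2.221 cm^2
Flow into the rod-end port fills the annular volume.
v = Q / A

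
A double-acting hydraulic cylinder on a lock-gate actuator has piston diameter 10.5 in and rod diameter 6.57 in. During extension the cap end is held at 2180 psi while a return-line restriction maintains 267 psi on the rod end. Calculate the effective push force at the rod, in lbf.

Cap-side area A_cap = π/4 × (10.5 in)² = 86.59 in^2
Rod-side annular area A_ann = π/4 × (10.5² − 6.57²) = 52.69 in^2
Net thrust = P_cap·A_cap − P_rod·A_ann = 1.888e5 lbf − 14070 lbf

F ≈ 1.75e5 lbf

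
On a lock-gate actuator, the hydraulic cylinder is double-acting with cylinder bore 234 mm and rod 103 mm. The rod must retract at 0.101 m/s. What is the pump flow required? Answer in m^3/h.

Rod-side annular area A_ann = π/4 × (234² − 103²) = 34670 mm^2
Q = A × v

Q ≈ 12.6 m^3/h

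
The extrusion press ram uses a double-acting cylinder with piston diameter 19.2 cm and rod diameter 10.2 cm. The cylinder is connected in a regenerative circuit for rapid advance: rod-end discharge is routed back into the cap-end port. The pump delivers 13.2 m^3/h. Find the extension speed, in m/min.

v ≈ 26.9 m/min

In regeneration the rod-end outflow joins the pump flow into the cap end, so the net volume the pump must supply per unit advance equals the rod cross-section area.
Rod cross-section A_rod = π/4 × (10.2 cm)² = 81.71 cm^2
v = Q_pump / A_rod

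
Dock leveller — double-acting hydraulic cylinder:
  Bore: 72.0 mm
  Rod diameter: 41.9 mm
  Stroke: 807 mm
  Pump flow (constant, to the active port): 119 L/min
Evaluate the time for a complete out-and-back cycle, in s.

Cap-side area A_cap = π/4 × (72.0 mm)² = 4072 mm^2
Rod-side annular area A_ann = π/4 × (72.0² − 41.9²) = 2693 mm^2
t_ext = A_cap·L/Q = 1.657 s
t_ret = A_ann·L/Q = 1.096 s
t_cycle = t_ext + t_ret

t ≈ 2.75 s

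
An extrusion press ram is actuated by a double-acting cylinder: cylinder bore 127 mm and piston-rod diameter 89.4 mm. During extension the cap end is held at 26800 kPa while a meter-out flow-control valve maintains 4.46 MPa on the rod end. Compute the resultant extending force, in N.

F ≈ 3.11e5 N

Cap-side area A_cap = π/4 × (127 mm)² = 12670 mm^2
Rod-side annular area A_ann = π/4 × (127² − 89.4²) = 6391 mm^2
Net thrust = P_cap·A_cap − P_rod·A_ann = 3.395e5 N − 28500 N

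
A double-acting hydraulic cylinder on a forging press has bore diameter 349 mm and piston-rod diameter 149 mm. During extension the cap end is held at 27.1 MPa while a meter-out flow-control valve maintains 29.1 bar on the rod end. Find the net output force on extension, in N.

Cap-side area A_cap = π/4 × (349 mm)² = 95660 mm^2
Rod-side annular area A_ann = π/4 × (349² − 149²) = 78230 mm^2
Net thrust = P_cap·A_cap − P_rod·A_ann = 2.592e6 N − 2.276e5 N

F ≈ 2.36e6 N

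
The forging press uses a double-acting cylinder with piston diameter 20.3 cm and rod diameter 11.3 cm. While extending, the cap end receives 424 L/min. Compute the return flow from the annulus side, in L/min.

Q_out ≈ 293 L/min

Cap-side area A_cap = π/4 × (20.3 cm)² = 323.7 cm^2
Rod-side annular area A_ann = π/4 × (20.3² − 11.3²) = 223.4 cm^2
Piston speed v = Q_in/A_cap; rod-end outflow Q_out = v × A_ann = Q_in × A_ann/A_cap.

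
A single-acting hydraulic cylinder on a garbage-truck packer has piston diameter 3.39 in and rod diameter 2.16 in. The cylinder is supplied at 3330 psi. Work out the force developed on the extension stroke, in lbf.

Cap-side area A_cap = π/4 × (3.39 in)² = 9.026 in^2
F = P × A_cap = 3330 psi × A_cap

F ≈ 30100 lbf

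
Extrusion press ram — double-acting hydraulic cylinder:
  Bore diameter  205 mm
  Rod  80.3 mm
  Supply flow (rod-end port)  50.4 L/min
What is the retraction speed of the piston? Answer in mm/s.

Rod-side annular area A_ann = π/4 × (205² − 80.3²) = 27940 mm^2
Flow into the rod-end port fills the annular volume.
v = Q / A

v ≈ 30.1 mm/s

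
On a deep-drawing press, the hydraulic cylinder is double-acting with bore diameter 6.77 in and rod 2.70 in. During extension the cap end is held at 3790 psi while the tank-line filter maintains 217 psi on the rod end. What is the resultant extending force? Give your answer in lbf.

Cap-side area A_cap = π/4 × (6.77 in)² = 36.00 in^2
Rod-side annular area A_ann = π/4 × (6.77² − 2.70²) = 30.27 in^2
Net thrust = P_cap·A_cap − P_rod·A_ann = 1.364e5 lbf − 6569 lbf

F ≈ 1.30e5 lbf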